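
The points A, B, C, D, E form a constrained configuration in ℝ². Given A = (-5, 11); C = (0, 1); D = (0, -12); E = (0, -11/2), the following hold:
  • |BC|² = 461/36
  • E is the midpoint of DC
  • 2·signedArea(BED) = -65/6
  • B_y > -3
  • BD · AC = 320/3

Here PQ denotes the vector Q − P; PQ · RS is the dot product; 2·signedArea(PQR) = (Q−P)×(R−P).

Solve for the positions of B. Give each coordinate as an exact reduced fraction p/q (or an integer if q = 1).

B = (-5/3, -13/6)

1. B_x = -5/3  [2·signedArea(BED) = -65/6 ∩ BD · AC = 320/3]
2. B_y = -13/6  [2·signedArea(BED) = -65/6 ∩ BD · AC = 320/3]
   → B = (-5/3, -13/6)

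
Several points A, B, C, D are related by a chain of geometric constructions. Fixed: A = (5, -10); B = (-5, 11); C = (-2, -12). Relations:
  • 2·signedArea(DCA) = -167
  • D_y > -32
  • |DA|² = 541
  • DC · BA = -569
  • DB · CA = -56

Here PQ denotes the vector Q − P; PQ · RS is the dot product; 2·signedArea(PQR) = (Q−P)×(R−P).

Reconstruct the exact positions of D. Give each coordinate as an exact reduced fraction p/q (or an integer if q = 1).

1. D_x = 15  [DC · BA = -569 ∩ DB · CA = -56]
2. D_y = -31  [DC · BA = -569 ∩ DB · CA = -56]
   → D = (15, -31)

D = (15, -31)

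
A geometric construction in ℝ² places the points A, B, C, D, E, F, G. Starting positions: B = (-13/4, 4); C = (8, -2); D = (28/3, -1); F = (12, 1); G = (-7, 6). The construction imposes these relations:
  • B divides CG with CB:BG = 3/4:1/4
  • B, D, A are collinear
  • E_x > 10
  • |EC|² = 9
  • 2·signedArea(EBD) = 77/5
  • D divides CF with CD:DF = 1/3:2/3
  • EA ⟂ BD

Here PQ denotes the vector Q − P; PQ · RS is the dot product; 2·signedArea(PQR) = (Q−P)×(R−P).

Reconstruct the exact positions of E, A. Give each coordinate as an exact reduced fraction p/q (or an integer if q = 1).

A = (1317412/132005, -33185/26401)
E = (52/5, -1/5)

1. E_x = 52/5  [line 5·x + 151/12·y + -2969/60 = 0 ∩ |EC|² = 9]
2. E_y = -1/5  [line 5·x + 151/12·y + -2969/60 = 0 ∩ |EC|² = 9]
   → E = (52/5, -1/5)
3. A_x = 1317412/132005  [B, D, A are collinear ∩ EA ⟂ BD]
4. A_y = -33185/26401  [B, D, A are collinear ∩ EA ⟂ BD]
   → A = (1317412/132005, -33185/26401)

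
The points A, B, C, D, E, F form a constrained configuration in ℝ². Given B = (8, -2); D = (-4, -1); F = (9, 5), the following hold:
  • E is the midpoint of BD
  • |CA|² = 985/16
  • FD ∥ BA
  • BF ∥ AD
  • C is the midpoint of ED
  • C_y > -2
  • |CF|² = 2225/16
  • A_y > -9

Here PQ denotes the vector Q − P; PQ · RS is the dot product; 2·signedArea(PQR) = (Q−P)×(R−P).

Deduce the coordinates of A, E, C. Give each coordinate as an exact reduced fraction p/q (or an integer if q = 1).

A = (-5, -8)
C = (-1, -5/4)
E = (2, -3/2)

1. A_x = -5  [BF ∥ AD ∩ FD ∥ BA]
2. A_y = -8  [BF ∥ AD ∩ FD ∥ BA]
   → A = (-5, -8)
3. E_x = 2  [E is the midpoint of BD]
4. E_y = -3/2  [E is the midpoint of BD]
   → E = (2, -3/2)
5. C_x = -1  [C is the midpoint of ED]
6. C_y = -5/4  [C is the midpoint of ED]
   → C = (-1, -5/4)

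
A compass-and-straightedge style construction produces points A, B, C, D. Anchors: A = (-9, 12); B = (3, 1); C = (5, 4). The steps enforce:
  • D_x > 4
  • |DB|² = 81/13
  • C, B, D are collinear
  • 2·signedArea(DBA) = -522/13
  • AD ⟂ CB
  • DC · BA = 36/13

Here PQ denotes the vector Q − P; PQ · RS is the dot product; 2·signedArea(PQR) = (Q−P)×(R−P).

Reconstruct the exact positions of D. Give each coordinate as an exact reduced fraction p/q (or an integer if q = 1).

D = (57/13, 40/13)

1. D_x = 57/13  [C, B, D are collinear ∩ AD ⟂ CB]
2. D_y = 40/13  [C, B, D are collinear ∩ AD ⟂ CB]
   → D = (57/13, 40/13)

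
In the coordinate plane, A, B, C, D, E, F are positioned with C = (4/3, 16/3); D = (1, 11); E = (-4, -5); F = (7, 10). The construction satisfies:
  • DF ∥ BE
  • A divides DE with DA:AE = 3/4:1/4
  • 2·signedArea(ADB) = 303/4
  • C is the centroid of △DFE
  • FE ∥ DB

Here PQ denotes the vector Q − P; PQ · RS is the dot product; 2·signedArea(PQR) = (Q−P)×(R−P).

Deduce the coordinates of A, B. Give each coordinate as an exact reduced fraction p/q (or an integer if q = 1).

A = (-11/4, -1)
B = (-10, -4)

1. A_x = -11/4  [A divides DE with DA:AE = 3/4:1/4]
2. A_y = -1  [A divides DE with DA:AE = 3/4:1/4]
   → A = (-11/4, -1)
3. B_x = -10  [DF ∥ BE ∩ FE ∥ DB]
4. B_y = -4  [DF ∥ BE ∩ FE ∥ DB]
   → B = (-10, -4)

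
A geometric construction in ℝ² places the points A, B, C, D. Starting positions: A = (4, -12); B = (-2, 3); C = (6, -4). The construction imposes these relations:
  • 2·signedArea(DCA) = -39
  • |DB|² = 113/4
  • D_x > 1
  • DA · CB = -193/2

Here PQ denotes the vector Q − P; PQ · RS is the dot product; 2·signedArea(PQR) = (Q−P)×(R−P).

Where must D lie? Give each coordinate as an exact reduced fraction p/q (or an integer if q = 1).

1. D_x = 2  [2·signedArea(DCA) = -39 ∩ DA · CB = -193/2]
2. D_y = -1/2  [2·signedArea(DCA) = -39 ∩ DA · CB = -193/2]
   → D = (2, -1/2)

D = (2, -1/2)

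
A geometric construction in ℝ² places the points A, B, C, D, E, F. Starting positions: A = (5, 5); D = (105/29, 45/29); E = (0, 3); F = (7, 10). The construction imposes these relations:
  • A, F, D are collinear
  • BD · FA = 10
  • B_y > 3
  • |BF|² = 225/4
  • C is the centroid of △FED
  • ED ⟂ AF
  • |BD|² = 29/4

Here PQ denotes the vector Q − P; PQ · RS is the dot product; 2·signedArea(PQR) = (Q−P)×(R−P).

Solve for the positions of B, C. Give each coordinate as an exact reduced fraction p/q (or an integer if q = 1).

B = (5/2, 4)
C = (308/87, 422/87)

1. B_x = 5/2  [line 2·x + 5·y + -25 = 0 ∩ |BF|² = 225/4]
2. B_y = 4  [line 2·x + 5·y + -25 = 0 ∩ |BF|² = 225/4]
   → B = (5/2, 4)
3. C_x = 308/87  [C is the centroid of △FED]
4. C_y = 422/87  [C is the centroid of △FED]
   → C = (308/87, 422/87)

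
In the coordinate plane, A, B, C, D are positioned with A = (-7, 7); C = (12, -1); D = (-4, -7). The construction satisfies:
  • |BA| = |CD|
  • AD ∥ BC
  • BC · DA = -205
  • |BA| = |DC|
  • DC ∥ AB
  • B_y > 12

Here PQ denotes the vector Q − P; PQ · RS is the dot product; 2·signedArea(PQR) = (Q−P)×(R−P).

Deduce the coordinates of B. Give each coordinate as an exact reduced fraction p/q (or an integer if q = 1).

B = (9, 13)

1. B_x = 9  [AD ∥ BC ∩ DC ∥ AB]
2. B_y = 13  [AD ∥ BC ∩ DC ∥ AB]
   → B = (9, 13)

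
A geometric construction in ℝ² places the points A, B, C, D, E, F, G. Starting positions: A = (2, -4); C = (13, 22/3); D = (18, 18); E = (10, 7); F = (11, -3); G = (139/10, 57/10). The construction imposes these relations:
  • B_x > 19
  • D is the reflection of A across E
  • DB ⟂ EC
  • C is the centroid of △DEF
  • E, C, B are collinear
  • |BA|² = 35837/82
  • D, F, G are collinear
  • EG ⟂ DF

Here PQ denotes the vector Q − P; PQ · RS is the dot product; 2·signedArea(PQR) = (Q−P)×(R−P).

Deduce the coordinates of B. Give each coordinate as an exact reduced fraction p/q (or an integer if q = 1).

B = (1567/82, 657/82)

1. B_x = 1567/82  [E, C, B are collinear ∩ DB ⟂ EC]
2. B_y = 657/82  [E, C, B are collinear ∩ DB ⟂ EC]
   → B = (1567/82, 657/82)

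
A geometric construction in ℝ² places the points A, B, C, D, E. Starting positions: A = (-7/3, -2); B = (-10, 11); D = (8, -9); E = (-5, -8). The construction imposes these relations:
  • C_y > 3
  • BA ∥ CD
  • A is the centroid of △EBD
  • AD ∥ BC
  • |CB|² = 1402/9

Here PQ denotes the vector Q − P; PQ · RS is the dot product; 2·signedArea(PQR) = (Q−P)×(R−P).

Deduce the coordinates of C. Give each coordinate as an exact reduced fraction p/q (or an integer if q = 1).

1. C_x = 1/3  [BA ∥ CD ∩ AD ∥ BC]
2. C_y = 4  [BA ∥ CD ∩ AD ∥ BC]
   → C = (1/3, 4)

C = (1/3, 4)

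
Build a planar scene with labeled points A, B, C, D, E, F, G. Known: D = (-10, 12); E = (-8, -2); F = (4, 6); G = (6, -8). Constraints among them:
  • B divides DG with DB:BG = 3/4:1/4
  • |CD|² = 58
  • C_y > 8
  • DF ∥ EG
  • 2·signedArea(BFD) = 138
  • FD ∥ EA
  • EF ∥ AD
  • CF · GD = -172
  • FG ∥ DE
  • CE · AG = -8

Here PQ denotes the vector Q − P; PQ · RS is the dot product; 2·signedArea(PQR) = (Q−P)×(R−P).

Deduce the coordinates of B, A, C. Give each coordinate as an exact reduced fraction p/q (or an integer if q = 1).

1. B_x = 2  [B divides DG with DB:BG = 3/4:1/4]
2. B_y = -3  [B divides DG with DB:BG = 3/4:1/4]
   → B = (2, -3)
3. A_x = -22  [EF ∥ AD ∩ FD ∥ EA]
4. A_y = 4  [EF ∥ AD ∩ FD ∥ EA]
   → A = (-22, 4)
5. C_x = -3  [CF · GD = -172 ∩ CE · AG = -8]
6. C_y = 9  [CF · GD = -172 ∩ CE · AG = -8]
   → C = (-3, 9)

A = (-22, 4)
B = (2, -3)
C = (-3, 9)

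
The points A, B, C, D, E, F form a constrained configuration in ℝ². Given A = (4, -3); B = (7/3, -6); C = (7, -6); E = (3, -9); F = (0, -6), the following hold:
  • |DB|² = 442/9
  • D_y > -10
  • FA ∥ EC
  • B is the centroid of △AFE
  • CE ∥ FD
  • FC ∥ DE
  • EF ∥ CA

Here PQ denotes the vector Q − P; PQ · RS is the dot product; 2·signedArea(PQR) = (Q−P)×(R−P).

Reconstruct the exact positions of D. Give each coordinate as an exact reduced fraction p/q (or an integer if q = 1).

1. D_x = -4  [FC ∥ DE ∩ CE ∥ FD]
2. D_y = -9  [FC ∥ DE ∩ CE ∥ FD]
   → D = (-4, -9)

D = (-4, -9)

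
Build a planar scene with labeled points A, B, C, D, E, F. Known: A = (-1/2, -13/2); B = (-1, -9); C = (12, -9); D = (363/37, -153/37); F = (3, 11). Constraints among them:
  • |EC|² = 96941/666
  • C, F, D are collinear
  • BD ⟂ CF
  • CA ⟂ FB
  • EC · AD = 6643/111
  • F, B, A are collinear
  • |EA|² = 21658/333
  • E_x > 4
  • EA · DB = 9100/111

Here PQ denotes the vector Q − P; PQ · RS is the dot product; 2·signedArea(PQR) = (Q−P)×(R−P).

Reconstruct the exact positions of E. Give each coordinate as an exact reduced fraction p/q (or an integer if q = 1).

E = (911/222, 9/74)

1. E_x = 911/222  [EC · AD = 6643/111 ∩ EA · DB = 9100/111]
2. E_y = 9/74  [EC · AD = 6643/111 ∩ EA · DB = 9100/111]
   → E = (911/222, 9/74)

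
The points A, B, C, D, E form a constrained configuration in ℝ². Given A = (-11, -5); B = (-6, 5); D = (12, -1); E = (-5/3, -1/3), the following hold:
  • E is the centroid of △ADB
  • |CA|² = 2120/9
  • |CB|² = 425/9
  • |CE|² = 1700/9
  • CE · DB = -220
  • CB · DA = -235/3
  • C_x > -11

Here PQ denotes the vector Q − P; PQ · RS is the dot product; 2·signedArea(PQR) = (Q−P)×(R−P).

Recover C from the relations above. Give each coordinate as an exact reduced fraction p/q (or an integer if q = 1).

1. C_x = -31/3  [CB · DA = -235/3 ∩ CE · DB = -220]
2. C_y = 31/3  [CB · DA = -235/3 ∩ CE · DB = -220]
   → C = (-31/3, 31/3)

C = (-31/3, 31/3)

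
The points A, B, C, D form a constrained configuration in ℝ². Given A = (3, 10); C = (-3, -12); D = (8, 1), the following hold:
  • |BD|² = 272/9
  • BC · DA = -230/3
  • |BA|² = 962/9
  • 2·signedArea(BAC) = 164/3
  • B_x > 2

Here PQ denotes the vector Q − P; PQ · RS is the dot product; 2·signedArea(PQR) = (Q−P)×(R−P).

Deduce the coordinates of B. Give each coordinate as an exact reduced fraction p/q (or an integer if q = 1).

B = (8/3, -1/3)

1. B_x = 8/3  [2·signedArea(BAC) = 164/3 ∩ BC · DA = -230/3]
2. B_y = -1/3  [2·signedArea(BAC) = 164/3 ∩ BC · DA = -230/3]
   → B = (8/3, -1/3)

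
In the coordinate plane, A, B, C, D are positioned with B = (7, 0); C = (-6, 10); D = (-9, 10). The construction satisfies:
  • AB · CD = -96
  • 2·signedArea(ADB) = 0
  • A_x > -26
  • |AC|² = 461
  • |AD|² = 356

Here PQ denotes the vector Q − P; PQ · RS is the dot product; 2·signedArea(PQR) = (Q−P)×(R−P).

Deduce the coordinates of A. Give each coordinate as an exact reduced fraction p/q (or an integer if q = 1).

A = (-25, 20)

1. A_x = -25  [2·signedArea(ADB) = 0 ∩ AB · CD = -96]
2. A_y = 20  [2·signedArea(ADB) = 0 ∩ AB · CD = -96]
   → A = (-25, 20)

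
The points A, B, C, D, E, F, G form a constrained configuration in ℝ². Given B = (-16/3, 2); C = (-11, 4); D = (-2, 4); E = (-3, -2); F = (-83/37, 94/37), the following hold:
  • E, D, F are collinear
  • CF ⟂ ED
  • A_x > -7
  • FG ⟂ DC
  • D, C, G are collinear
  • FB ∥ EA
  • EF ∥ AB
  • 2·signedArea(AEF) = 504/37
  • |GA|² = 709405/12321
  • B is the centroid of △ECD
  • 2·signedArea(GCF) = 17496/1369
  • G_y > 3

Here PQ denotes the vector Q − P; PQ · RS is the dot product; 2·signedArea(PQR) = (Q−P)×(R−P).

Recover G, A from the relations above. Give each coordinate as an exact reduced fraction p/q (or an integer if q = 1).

A = (-676/111, -94/37)
G = (-83/37, 4)

1. G_x = -83/37  [D, C, G are collinear ∩ FG ⟂ DC]
2. G_y = 4  [D, C, G are collinear ∩ FG ⟂ DC]
   → G = (-83/37, 4)
3. A_x = -676/111  [EF ∥ AB ∩ FB ∥ EA]
4. A_y = -94/37  [EF ∥ AB ∩ FB ∥ EA]
   → A = (-676/111, -94/37)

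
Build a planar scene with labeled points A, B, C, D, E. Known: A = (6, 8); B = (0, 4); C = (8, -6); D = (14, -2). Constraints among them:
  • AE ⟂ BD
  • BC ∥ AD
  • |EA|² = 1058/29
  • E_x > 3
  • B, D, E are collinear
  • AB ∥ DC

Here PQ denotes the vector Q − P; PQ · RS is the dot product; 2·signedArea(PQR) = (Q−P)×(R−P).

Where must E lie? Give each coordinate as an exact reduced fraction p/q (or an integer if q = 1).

1. E_x = 105/29  [B, D, E are collinear ∩ AE ⟂ BD]
2. E_y = 71/29  [B, D, E are collinear ∩ AE ⟂ BD]
   → E = (105/29, 71/29)

E = (105/29, 71/29)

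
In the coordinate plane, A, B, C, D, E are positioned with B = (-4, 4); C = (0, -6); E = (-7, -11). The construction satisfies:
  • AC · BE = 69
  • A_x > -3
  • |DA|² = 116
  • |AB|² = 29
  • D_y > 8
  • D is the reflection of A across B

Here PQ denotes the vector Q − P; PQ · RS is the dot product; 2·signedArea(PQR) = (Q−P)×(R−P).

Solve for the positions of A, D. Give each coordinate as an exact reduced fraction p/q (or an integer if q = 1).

1. A_x = -2  [line 3·x + 15·y + 21 = 0 ∩ |AB|² = 29]
2. A_y = -1  [line 3·x + 15·y + 21 = 0 ∩ |AB|² = 29]
   → A = (-2, -1)
3. D_x = -6  [D is the reflection of A across B]
4. D_y = 9  [D is the reflection of A across B]
   → D = (-6, 9)

A = (-2, -1)
D = (-6, 9)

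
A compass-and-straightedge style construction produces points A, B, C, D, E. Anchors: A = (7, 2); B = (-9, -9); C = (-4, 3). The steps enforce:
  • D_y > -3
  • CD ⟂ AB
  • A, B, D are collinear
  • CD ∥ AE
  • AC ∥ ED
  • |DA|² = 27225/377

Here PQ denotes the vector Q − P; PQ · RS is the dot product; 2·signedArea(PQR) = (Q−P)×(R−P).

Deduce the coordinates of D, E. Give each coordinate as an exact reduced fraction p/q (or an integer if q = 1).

D = (-1/377, -1061/377)
E = (4146/377, -1438/377)

1. D_x = -1/377  [A, B, D are collinear ∩ CD ⟂ AB]
2. D_y = -1061/377  [A, B, D are collinear ∩ CD ⟂ AB]
   → D = (-1/377, -1061/377)
3. E_x = 4146/377  [AC ∥ ED ∩ CD ∥ AE]
4. E_y = -1438/377  [AC ∥ ED ∩ CD ∥ AE]
   → E = (4146/377, -1438/377)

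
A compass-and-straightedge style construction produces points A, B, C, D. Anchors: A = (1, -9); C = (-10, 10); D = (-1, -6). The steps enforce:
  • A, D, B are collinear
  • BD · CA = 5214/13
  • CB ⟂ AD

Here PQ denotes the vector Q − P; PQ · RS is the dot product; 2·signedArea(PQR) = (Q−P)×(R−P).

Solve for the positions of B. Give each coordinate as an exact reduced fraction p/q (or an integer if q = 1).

1. B_x = -145/13  [A, D, B are collinear ∩ CB ⟂ AD]
2. B_y = 120/13  [A, D, B are collinear ∩ CB ⟂ AD]
   → B = (-145/13, 120/13)

B = (-145/13, 120/13)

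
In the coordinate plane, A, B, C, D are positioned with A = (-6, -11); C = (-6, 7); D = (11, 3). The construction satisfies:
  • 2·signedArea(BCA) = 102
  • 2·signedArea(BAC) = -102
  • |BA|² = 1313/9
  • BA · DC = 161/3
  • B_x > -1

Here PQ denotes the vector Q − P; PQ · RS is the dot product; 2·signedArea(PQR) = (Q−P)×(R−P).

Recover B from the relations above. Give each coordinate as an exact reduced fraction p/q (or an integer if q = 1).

B = (-1/3, -1/3)

1. B_x = -1/3  [2·signedArea(BCA) = 102 ∩ BA · DC = 161/3]
2. B_y = -1/3  [2·signedArea(BCA) = 102 ∩ BA · DC = 161/3]
   → B = (-1/3, -1/3)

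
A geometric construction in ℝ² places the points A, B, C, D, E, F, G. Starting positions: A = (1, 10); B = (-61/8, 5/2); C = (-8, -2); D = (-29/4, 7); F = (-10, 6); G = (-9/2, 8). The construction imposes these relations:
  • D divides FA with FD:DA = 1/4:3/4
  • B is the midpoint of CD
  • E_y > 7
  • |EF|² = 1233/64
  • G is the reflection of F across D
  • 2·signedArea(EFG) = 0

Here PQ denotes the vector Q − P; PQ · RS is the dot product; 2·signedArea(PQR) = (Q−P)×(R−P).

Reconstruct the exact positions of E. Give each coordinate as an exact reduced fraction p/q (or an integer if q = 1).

1. E_x = -47/8  [line -2·x + 11/2·y + -53 = 0 ∩ |EF|² = 1233/64]
2. E_y = 15/2  [line -2·x + 11/2·y + -53 = 0 ∩ |EF|² = 1233/64]
   → E = (-47/8, 15/2)

E = (-47/8, 15/2)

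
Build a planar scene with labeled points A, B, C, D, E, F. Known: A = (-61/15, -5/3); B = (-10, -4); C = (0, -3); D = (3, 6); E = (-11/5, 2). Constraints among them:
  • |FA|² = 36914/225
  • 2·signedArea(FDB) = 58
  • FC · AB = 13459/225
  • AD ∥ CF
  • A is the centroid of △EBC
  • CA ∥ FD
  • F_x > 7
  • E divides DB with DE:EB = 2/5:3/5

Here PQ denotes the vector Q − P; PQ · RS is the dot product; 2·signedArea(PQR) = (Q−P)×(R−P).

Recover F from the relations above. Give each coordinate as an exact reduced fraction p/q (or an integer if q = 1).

F = (106/15, 14/3)

1. F_x = 106/15  [CA ∥ FD ∩ AD ∥ CF]
2. F_y = 14/3  [CA ∥ FD ∩ AD ∥ CF]
   → F = (106/15, 14/3)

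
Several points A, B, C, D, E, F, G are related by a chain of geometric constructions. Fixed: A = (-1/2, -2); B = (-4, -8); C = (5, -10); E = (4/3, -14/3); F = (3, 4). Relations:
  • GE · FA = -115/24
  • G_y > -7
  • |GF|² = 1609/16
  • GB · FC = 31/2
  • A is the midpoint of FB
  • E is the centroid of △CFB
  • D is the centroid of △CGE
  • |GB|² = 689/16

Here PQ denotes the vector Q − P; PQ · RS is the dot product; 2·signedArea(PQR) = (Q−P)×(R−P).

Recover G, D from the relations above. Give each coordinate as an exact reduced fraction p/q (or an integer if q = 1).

D = (103/36, -62/9)
G = (9/4, -6)

1. G_x = 9/4  [GE · FA = -115/24 ∩ GB · FC = 31/2]
2. G_y = -6  [GE · FA = -115/24 ∩ GB · FC = 31/2]
   → G = (9/4, -6)
3. D_x = 103/36  [D is the centroid of △CGE]
4. D_y = -62/9  [D is the centroid of △CGE]
   → D = (103/36, -62/9)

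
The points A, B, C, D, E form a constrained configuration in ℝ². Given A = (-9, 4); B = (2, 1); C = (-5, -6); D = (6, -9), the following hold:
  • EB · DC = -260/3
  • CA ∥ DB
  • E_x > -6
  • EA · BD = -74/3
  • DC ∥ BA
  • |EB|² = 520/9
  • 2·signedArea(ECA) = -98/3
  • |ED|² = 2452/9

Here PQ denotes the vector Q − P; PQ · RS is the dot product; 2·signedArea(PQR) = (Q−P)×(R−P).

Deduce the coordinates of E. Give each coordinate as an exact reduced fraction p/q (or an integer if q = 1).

1. E_x = -16/3  [EA · BD = -74/3 ∩ 2·signedArea(ECA) = -98/3]
2. E_y = 3  [EA · BD = -74/3 ∩ 2·signedArea(ECA) = -98/3]
   → E = (-16/3, 3)

E = (-16/3, 3)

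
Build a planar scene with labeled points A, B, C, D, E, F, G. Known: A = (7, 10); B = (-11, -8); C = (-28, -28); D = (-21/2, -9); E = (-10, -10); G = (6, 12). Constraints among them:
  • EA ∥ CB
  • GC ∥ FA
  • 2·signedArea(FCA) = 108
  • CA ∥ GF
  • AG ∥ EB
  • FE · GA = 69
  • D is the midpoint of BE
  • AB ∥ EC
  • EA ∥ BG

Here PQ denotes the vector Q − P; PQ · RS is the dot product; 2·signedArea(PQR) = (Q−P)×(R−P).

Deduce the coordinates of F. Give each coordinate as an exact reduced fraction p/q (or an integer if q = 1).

1. F_x = 41  [GC ∥ FA ∩ CA ∥ GF]
2. F_y = 50  [GC ∥ FA ∩ CA ∥ GF]
   → F = (41, 50)

F = (41, 50)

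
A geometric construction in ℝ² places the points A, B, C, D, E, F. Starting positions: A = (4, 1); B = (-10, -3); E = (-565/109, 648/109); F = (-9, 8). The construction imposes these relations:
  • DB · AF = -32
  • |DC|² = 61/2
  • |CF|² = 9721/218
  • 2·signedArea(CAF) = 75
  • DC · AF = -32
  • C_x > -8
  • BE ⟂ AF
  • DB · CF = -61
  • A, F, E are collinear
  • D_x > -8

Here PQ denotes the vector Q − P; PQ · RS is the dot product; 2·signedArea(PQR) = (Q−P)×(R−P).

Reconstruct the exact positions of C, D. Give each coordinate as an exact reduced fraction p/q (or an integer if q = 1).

C = (-1655/218, 321/218)
D = (-773/109, 760/109)

1. C_x = -1655/218  [line -7·x + -13·y + -34 = 0 ∩ |CF|² = 9721/218]
2. C_y = 321/218  [line -7·x + -13·y + -34 = 0 ∩ |CF|² = 9721/218]
   → C = (-1655/218, 321/218)
3. D_x = -773/109  [DB · CF = -61 ∩ DC · AF = -32]
4. D_y = 760/109  [DB · CF = -61 ∩ DC · AF = -32]
   → D = (-773/109, 760/109)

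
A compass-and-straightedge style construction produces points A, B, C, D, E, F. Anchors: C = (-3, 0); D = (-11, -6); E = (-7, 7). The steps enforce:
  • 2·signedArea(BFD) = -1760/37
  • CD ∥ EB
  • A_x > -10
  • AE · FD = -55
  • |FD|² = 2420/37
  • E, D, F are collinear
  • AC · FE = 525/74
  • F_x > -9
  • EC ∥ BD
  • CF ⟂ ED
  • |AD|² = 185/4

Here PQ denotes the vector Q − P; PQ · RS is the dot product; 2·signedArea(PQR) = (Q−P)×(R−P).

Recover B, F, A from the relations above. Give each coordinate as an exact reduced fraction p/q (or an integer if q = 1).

1. B_x = -15  [EC ∥ BD ∩ CD ∥ EB]
2. B_y = 1  [EC ∥ BD ∩ CD ∥ EB]
   → B = (-15, 1)
3. F_x = -319/37  [E, D, F are collinear ∩ CF ⟂ ED]
4. F_y = 64/37  [E, D, F are collinear ∩ CF ⟂ ED]
   → F = (-319/37, 64/37)
5. A_x = -9  [line -60/37·x + -195/37·y + -885/74 = 0 ∩ |AD|² = 185/4]
6. A_y = 1/2  [line -60/37·x + -195/37·y + -885/74 = 0 ∩ |AD|² = 185/4]
   → A = (-9, 1/2)

A = (-9, 1/2)
B = (-15, 1)
F = (-319/37, 64/37)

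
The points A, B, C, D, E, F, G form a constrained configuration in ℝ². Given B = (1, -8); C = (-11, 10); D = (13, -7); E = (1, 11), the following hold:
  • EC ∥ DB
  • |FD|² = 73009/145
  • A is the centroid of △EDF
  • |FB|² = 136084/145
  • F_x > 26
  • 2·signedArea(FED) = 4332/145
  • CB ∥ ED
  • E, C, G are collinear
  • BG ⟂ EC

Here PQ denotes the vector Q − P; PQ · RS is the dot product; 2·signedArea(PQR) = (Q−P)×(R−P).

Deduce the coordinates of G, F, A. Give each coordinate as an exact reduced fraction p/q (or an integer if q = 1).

1. G_x = -83/145  [E, C, G are collinear ∩ BG ⟂ EC]
2. G_y = 1576/145  [E, C, G are collinear ∩ BG ⟂ EC]
   → G = (-83/145, 1576/145)
3. F_x = 3853/145  [line 18·x + 12·y + -26082/145 = 0 ∩ |FB|² = 136084/145]
4. F_y = -3606/145  [line 18·x + 12·y + -26082/145 = 0 ∩ |FB|² = 136084/145]
   → F = (3853/145, -3606/145)
5. A_x = 1961/145  [A is the centroid of △EDF]
6. A_y = -3026/435  [A is the centroid of △EDF]
   → A = (1961/145, -3026/435)

A = (1961/145, -3026/435)
F = (3853/145, -3606/145)
G = (-83/145, 1576/145)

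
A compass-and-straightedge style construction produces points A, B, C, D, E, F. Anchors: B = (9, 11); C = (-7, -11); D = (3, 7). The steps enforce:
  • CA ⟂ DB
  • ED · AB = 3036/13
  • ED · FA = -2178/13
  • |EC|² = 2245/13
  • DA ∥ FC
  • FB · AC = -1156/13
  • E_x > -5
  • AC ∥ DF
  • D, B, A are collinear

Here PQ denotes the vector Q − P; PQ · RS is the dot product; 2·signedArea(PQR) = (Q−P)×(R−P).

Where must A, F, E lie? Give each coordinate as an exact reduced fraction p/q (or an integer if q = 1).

A = (-159/13, -41/13)
E = (-60/13, 25/13)
F = (107/13, -11/13)

1. A_x = -159/13  [D, B, A are collinear ∩ CA ⟂ DB]
2. A_y = -41/13  [D, B, A are collinear ∩ CA ⟂ DB]
   → A = (-159/13, -41/13)
3. F_x = 107/13  [DA ∥ FC ∩ AC ∥ DF]
4. F_y = -11/13  [DA ∥ FC ∩ AC ∥ DF]
   → F = (107/13, -11/13)
5. E_x = -60/13  [ED · AB = 3036/13 ∩ ED · FA = -2178/13]
6. E_y = 25/13  [ED · AB = 3036/13 ∩ ED · FA = -2178/13]
   → E = (-60/13, 25/13)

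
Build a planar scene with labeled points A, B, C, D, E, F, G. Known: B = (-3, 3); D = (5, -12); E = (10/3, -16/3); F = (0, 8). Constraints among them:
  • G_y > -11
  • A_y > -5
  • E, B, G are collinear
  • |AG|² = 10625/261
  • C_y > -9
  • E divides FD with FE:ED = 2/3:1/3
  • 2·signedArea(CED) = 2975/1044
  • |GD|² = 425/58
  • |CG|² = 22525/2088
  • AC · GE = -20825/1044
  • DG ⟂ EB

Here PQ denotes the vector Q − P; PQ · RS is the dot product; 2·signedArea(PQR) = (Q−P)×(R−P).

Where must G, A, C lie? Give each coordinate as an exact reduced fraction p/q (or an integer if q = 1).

A = (235/58, -833/174)
C = (525/116, -2921/348)
G = (415/58, -601/58)

1. G_x = 415/58  [E, B, G are collinear ∩ DG ⟂ EB]
2. G_y = -601/58  [E, B, G are collinear ∩ DG ⟂ EB]
   → G = (415/58, -601/58)
3. C_x = 525/116  [line 20/3·x + 5/3·y + -16895/1044 = 0 ∩ |CG|² = 22525/2088]
4. C_y = -2921/348  [line 20/3·x + 5/3·y + -16895/1044 = 0 ∩ |CG|² = 22525/2088]
   → C = (525/116, -2921/348)
5. A_x = 235/58  [line 665/174·x + -875/174·y + -10325/261 = 0 ∩ |AG|² = 10625/261]
6. A_y = -833/174  [line 665/174·x + -875/174·y + -10325/261 = 0 ∩ |AG|² = 10625/261]
   → A = (235/58, -833/174)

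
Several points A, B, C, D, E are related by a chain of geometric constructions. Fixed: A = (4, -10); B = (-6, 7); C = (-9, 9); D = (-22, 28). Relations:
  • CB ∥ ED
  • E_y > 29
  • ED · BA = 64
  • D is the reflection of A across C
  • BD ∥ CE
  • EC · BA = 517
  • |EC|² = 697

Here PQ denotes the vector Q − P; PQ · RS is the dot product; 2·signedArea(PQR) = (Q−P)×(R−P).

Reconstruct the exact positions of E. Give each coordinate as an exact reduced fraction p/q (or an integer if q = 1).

1. E_x = -25  [CB ∥ ED ∩ BD ∥ CE]
2. E_y = 30  [CB ∥ ED ∩ BD ∥ CE]
   → E = (-25, 30)

E = (-25, 30)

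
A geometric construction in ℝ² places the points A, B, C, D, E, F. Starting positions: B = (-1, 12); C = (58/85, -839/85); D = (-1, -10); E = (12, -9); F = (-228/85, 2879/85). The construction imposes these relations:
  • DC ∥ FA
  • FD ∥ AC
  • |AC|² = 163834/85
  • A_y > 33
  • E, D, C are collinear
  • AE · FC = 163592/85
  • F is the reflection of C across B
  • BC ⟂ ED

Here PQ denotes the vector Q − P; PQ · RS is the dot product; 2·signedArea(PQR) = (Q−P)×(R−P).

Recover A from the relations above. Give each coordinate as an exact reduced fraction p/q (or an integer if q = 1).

A = (-1, 34)

1. A_x = -1  [FD ∥ AC ∩ DC ∥ FA]
2. A_y = 34  [FD ∥ AC ∩ DC ∥ FA]
   → A = (-1, 34)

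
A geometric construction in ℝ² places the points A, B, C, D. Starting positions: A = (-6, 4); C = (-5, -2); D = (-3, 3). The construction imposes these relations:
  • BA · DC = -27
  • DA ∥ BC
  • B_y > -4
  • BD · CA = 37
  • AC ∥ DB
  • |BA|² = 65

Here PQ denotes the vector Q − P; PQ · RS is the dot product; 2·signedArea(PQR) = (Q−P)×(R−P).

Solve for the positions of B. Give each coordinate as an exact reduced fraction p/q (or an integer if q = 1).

1. B_x = -2  [DA ∥ BC ∩ AC ∥ DB]
2. B_y = -3  [DA ∥ BC ∩ AC ∥ DB]
   → B = (-2, -3)

B = (-2, -3)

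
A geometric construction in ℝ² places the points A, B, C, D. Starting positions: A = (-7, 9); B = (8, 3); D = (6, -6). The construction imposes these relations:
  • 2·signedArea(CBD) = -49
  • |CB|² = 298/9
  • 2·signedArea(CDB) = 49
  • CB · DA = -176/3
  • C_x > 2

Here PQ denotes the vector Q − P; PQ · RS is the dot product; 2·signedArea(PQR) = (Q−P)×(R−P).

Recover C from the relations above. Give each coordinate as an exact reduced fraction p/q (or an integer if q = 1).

C = (7/3, 2)

1. C_x = 7/3  [2·signedArea(CBD) = -49 ∩ CB · DA = -176/3]
2. C_y = 2  [2·signedArea(CBD) = -49 ∩ CB · DA = -176/3]
   → C = (7/3, 2)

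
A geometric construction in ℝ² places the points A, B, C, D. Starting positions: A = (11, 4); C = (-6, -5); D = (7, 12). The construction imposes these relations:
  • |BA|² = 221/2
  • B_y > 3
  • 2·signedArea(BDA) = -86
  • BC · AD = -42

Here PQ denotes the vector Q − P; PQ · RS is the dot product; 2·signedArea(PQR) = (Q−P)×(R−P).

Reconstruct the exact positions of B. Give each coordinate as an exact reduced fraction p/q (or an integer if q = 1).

1. B_x = 1/2  [BC · AD = -42 ∩ 2·signedArea(BDA) = -86]
2. B_y = 7/2  [BC · AD = -42 ∩ 2·signedArea(BDA) = -86]
   → B = (1/2, 7/2)

B = (1/2, 7/2)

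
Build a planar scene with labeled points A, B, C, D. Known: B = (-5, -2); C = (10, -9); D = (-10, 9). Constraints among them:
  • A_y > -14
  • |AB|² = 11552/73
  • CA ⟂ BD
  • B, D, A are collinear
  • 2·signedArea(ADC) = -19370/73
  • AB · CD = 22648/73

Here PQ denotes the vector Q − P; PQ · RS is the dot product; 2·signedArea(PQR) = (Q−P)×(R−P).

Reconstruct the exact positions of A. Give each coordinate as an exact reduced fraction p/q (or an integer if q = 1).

A = (15/73, -982/73)

1. A_x = 15/73  [B, D, A are collinear ∩ CA ⟂ BD]
2. A_y = -982/73  [B, D, A are collinear ∩ CA ⟂ BD]
   → A = (15/73, -982/73)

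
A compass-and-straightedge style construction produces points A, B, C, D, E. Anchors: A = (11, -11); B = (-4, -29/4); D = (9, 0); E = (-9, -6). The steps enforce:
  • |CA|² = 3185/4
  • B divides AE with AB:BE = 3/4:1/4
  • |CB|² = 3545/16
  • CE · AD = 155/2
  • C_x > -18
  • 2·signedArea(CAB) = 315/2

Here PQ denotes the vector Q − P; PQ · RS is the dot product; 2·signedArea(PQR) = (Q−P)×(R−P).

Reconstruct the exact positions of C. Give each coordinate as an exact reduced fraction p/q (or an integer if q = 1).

C = (-17, -29/2)

1. C_x = -17  [2·signedArea(CAB) = 315/2 ∩ CE · AD = 155/2]
2. C_y = -29/2  [2·signedArea(CAB) = 315/2 ∩ CE · AD = 155/2]
   → C = (-17, -29/2)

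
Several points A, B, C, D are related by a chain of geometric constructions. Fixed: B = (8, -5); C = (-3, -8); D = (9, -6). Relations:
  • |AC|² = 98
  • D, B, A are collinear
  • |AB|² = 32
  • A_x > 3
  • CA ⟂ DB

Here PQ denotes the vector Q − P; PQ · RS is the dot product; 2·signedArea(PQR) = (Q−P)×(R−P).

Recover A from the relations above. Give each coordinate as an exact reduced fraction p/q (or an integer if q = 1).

A = (4, -1)

1. A_x = 4  [D, B, A are collinear ∩ CA ⟂ DB]
2. A_y = -1  [D, B, A are collinear ∩ CA ⟂ DB]
   → A = (4, -1)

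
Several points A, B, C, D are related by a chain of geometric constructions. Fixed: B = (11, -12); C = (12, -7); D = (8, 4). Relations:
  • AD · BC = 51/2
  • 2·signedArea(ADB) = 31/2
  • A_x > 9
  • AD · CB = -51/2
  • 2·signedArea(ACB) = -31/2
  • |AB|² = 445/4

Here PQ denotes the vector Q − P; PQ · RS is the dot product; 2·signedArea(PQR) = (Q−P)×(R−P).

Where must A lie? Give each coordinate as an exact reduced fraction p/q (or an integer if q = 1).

A = (10, -3/2)

1. A_x = 10  [AD · BC = 51/2 ∩ 2·signedArea(ACB) = -31/2]
2. A_y = -3/2  [AD · BC = 51/2 ∩ 2·signedArea(ACB) = -31/2]
   → A = (10, -3/2)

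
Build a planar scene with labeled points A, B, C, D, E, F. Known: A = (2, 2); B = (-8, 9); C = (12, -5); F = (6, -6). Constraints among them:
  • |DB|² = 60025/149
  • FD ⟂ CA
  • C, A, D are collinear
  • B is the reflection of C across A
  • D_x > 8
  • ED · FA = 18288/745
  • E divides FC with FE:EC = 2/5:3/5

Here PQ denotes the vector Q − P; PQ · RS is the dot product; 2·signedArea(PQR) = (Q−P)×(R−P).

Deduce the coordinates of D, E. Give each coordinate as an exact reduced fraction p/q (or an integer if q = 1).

D = (1258/149, -374/149)
E = (42/5, -28/5)

1. D_x = 1258/149  [C, A, D are collinear ∩ FD ⟂ CA]
2. D_y = -374/149  [C, A, D are collinear ∩ FD ⟂ CA]
   → D = (1258/149, -374/149)
3. E_x = 42/5  [E divides FC with FE:EC = 2/5:3/5]
4. E_y = -28/5  [E divides FC with FE:EC = 2/5:3/5]
   → E = (42/5, -28/5)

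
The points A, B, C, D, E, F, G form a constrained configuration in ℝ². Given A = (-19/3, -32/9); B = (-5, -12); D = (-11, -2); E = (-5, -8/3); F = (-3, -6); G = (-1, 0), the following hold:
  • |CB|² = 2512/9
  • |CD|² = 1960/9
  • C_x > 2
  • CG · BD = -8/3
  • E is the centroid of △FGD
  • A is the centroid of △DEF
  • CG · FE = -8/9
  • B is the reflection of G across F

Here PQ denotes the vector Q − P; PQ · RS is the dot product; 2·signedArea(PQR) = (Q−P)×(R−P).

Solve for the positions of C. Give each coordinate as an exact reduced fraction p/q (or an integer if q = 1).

1. C_x = 3  [line 6·x + -10·y + 26/3 = 0 ∩ |CD|² = 1960/9]
2. C_y = 8/3  [line 6·x + -10·y + 26/3 = 0 ∩ |CD|² = 1960/9]
   → C = (3, 8/3)

C = (3, 8/3)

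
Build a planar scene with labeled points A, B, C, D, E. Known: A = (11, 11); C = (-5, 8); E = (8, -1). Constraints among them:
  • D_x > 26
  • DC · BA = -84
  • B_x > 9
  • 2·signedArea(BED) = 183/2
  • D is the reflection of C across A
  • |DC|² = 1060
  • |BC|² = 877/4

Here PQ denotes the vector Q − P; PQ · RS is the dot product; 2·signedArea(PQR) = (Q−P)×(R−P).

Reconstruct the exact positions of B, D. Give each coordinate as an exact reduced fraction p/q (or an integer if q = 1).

1. D_x = 27  [D is the reflection of C across A]
2. D_y = 14  [D is the reflection of C across A]
   → D = (27, 14)
3. B_x = 19/2  [2·signedArea(BED) = 183/2 ∩ DC · BA = -84]
4. B_y = 5  [2·signedArea(BED) = 183/2 ∩ DC · BA = -84]
   → B = (19/2, 5)

B = (19/2, 5)
D = (27, 14)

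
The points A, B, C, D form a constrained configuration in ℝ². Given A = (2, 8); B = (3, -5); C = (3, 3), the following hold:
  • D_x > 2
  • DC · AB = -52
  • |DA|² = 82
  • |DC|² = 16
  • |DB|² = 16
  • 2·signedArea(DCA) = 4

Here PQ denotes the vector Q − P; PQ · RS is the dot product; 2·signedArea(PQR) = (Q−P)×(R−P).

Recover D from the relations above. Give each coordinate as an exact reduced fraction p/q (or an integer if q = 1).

1. D_x = 3  [2·signedArea(DCA) = 4 ∩ DC · AB = -52]
2. D_y = -1  [2·signedArea(DCA) = 4 ∩ DC · AB = -52]
   → D = (3, -1)

D = (3, -1)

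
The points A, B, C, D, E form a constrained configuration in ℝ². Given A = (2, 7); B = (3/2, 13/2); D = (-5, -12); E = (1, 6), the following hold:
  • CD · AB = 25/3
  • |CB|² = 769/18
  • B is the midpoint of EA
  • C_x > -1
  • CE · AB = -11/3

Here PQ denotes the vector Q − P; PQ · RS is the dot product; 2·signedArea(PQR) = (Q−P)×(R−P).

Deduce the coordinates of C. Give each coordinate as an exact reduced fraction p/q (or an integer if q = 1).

1. C_x = -2/3  [line 1/2·x + 1/2·y + 1/6 = 0 ∩ |CB|² = 769/18]
2. C_y = 1/3  [line 1/2·x + 1/2·y + 1/6 = 0 ∩ |CB|² = 769/18]
   → C = (-2/3, 1/3)

C = (-2/3, 1/3)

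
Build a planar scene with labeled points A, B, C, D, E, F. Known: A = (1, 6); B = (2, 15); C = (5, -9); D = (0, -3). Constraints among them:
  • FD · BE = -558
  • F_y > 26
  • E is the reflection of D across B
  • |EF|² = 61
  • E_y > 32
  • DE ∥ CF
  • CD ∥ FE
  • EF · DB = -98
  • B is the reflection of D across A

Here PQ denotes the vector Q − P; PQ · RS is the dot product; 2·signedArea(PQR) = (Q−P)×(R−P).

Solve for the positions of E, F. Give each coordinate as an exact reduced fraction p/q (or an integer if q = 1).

E = (4, 33)
F = (9, 27)

1. E_x = 4  [E is the reflection of D across B]
2. E_y = 33  [E is the reflection of D across B]
   → E = (4, 33)
3. F_x = 9  [CD ∥ FE ∩ DE ∥ CF]
4. F_y = 27  [CD ∥ FE ∩ DE ∥ CF]
   → F = (9, 27)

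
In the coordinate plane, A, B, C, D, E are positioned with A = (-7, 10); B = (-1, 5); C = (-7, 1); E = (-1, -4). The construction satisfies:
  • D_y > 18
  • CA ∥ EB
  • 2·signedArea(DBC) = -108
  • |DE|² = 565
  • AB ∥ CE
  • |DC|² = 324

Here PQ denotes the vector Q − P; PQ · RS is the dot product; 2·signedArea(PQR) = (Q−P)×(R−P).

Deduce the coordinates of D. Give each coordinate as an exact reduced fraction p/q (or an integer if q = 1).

1. D_x = -7  [line 4·x + -6·y + 142 = 0 ∩ |DC|² = 324]
2. D_y = 19  [line 4·x + -6·y + 142 = 0 ∩ |DC|² = 324]
   → D = (-7, 19)

D = (-7, 19)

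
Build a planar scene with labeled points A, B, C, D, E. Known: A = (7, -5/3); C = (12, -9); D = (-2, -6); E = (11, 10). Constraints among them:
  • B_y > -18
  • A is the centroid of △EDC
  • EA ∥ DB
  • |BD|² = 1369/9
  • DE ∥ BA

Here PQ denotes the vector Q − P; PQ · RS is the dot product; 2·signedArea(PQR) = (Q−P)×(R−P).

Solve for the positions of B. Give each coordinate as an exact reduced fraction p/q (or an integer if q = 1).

B = (-6, -53/3)

1. B_x = -6  [DE ∥ BA ∩ EA ∥ DB]
2. B_y = -53/3  [DE ∥ BA ∩ EA ∥ DB]
   → B = (-6, -53/3)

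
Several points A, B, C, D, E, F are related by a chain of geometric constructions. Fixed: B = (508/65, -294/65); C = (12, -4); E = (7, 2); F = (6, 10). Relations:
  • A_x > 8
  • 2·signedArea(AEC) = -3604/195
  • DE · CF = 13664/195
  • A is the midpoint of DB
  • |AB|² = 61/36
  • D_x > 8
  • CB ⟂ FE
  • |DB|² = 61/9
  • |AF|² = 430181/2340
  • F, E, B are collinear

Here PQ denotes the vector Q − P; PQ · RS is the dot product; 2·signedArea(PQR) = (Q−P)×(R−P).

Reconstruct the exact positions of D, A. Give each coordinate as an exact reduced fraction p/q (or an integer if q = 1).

A = (1089/130, -653/195)
D = (581/65, -424/195)

1. D_x = 581/65  [line 6·x + -14·y + -16394/195 = 0 ∩ |DB|² = 61/9]
2. D_y = -424/195  [line 6·x + -14·y + -16394/195 = 0 ∩ |DB|² = 61/9]
   → D = (581/65, -424/195)
3. A_x = 1089/130  [A is the midpoint of DB]
4. A_y = -653/195  [A is the midpoint of DB]
   → A = (1089/130, -653/195)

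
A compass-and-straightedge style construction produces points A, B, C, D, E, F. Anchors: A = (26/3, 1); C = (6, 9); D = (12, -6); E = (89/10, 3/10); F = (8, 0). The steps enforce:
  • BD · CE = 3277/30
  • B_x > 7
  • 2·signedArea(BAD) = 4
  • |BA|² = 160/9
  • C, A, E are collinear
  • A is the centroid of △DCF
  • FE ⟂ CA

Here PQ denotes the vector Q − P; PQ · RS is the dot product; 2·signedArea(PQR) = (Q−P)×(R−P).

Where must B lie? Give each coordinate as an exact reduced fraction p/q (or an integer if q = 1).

B = (22/3, 5)

1. B_x = 22/3  [2·signedArea(BAD) = 4 ∩ BD · CE = 3277/30]
2. B_y = 5  [2·signedArea(BAD) = 4 ∩ BD · CE = 3277/30]
   → B = (22/3, 5)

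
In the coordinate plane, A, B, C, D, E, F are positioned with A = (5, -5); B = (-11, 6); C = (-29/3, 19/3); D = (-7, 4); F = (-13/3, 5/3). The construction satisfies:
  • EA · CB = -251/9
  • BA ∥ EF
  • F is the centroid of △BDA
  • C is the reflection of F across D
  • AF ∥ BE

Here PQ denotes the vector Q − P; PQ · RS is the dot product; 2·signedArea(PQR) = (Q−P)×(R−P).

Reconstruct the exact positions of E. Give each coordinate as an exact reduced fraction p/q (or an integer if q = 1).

E = (-61/3, 38/3)

1. E_x = -61/3  [BA ∥ EF ∩ AF ∥ BE]
2. E_y = 38/3  [BA ∥ EF ∩ AF ∥ BE]
   → E = (-61/3, 38/3)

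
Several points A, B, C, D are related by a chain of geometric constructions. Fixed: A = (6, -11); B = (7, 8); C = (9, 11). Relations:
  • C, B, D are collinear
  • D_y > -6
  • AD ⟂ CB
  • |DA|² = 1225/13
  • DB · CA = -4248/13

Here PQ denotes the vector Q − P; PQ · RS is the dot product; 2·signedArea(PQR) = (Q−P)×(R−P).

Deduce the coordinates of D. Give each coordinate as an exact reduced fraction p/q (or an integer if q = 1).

1. D_x = -27/13  [C, B, D are collinear ∩ AD ⟂ CB]
2. D_y = -73/13  [C, B, D are collinear ∩ AD ⟂ CB]
   → D = (-27/13, -73/13)

D = (-27/13, -73/13)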